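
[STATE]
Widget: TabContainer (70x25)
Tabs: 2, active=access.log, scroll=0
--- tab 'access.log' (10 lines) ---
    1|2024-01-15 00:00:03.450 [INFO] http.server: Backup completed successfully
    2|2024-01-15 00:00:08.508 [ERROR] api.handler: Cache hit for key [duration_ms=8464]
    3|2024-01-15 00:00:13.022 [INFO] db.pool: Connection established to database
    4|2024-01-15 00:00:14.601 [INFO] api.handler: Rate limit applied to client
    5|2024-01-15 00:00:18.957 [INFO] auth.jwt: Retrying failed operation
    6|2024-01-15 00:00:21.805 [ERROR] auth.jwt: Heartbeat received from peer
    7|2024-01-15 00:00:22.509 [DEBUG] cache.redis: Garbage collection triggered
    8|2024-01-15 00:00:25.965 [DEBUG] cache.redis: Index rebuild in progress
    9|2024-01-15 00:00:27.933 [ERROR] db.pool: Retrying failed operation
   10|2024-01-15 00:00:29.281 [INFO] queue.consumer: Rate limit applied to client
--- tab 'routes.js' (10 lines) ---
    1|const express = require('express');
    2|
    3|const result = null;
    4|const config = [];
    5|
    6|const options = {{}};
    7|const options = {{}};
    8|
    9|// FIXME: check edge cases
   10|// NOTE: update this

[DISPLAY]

[access.log]│ routes.js                                               
──────────────────────────────────────────────────────────────────────
2024-01-15 00:00:03.450 [INFO] http.server: Backup completed successfu
2024-01-15 00:00:08.508 [ERROR] api.handler: Cache hit for key [durati
2024-01-15 00:00:13.022 [INFO] db.pool: Connection established to data
2024-01-15 00:00:14.601 [INFO] api.handler: Rate limit applied to clie
2024-01-15 00:00:18.957 [INFO] auth.jwt: Retrying failed operation    
2024-01-15 00:00:21.805 [ERROR] auth.jwt: Heartbeat received from peer
2024-01-15 00:00:22.509 [DEBUG] cache.redis: Garbage collection trigge
2024-01-15 00:00:25.965 [DEBUG] cache.redis: Index rebuild in progress
2024-01-15 00:00:27.933 [ERROR] db.pool: Retrying failed operation    
2024-01-15 00:00:29.281 [INFO] queue.consumer: Rate limit applied to c
                                                                      
                                                                      
                                                                      
                                                                      
                                                                      
                                                                      
                                                                      
                                                                      
                                                                      
                                                                      
                                                                      
                                                                      
                                                                      


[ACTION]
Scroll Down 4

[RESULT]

[access.log]│ routes.js                                               
──────────────────────────────────────────────────────────────────────
2024-01-15 00:00:18.957 [INFO] auth.jwt: Retrying failed operation    
2024-01-15 00:00:21.805 [ERROR] auth.jwt: Heartbeat received from peer
2024-01-15 00:00:22.509 [DEBUG] cache.redis: Garbage collection trigge
2024-01-15 00:00:25.965 [DEBUG] cache.redis: Index rebuild in progress
2024-01-15 00:00:27.933 [ERROR] db.pool: Retrying failed operation    
2024-01-15 00:00:29.281 [INFO] queue.consumer: Rate limit applied to c
                                                                      
                                                                      
                                                                      
                                                                      
                                                                      
                                                                      
                                                                      
                                                                      
                                                                      
                                                                      
                                                                      
                                                                      
                                                                      
                                                                      
                                                                      
                                                                      
                                                                      


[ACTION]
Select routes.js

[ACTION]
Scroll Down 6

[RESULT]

 access.log │[routes.js]                                              
──────────────────────────────────────────────────────────────────────
const options = {{}};                                                 
                                                                      
// FIXME: check edge cases                                            
// NOTE: update this                                                  
                                                                      
                                                                      
                                                                      
                                                                      
                                                                      
                                                                      
                                                                      
                                                                      
                                                                      
                                                                      
                                                                      
                                                                      
                                                                      
                                                                      
                                                                      
                                                                      
                                                                      
                                                                      
                                                                      


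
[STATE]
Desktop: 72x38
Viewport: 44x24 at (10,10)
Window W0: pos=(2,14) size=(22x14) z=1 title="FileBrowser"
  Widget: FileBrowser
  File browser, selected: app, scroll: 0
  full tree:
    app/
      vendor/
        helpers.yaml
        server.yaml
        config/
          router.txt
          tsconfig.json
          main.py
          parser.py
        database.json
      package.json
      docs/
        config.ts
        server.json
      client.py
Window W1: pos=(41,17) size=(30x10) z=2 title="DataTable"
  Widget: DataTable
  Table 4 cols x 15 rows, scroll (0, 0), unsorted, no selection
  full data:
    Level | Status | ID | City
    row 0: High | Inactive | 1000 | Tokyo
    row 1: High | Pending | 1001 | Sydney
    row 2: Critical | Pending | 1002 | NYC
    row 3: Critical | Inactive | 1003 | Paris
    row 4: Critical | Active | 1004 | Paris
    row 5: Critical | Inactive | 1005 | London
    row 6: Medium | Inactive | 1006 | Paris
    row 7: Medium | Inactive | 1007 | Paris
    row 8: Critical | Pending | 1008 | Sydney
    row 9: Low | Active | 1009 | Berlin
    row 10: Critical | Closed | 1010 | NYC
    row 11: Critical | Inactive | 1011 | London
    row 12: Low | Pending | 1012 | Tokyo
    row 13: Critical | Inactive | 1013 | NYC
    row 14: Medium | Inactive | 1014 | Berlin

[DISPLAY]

                                            
                                            
                                            
                                            
━━━━━━━━━━━━━┓                              
owser        ┃                              
─────────────┨                              
pp/          ┃                 ┏━━━━━━━━━━━━
 vendor/     ┃                 ┃ DataTable  
kage.json    ┃                 ┠────────────
 docs/       ┃                 ┃Level   │Sta
ent.py       ┃                 ┃────────┼───
             ┃                 ┃High    │Ina
             ┃                 ┃High    │Pen
             ┃                 ┃Critical│Pen
             ┃                 ┃Critical│Ina
             ┃                 ┗━━━━━━━━━━━━
━━━━━━━━━━━━━┛                              
                                            
                                            
                                            
                                            
                                            
                                            


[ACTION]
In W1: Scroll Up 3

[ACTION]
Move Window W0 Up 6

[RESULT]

─────────────┨                              
pp/          ┃                              
 vendor/     ┃                              
kage.json    ┃                              
 docs/       ┃                              
ent.py       ┃                              
             ┃                              
             ┃                 ┏━━━━━━━━━━━━
             ┃                 ┃ DataTable  
             ┃                 ┠────────────
             ┃                 ┃Level   │Sta
━━━━━━━━━━━━━┛                 ┃────────┼───
                               ┃High    │Ina
                               ┃High    │Pen
                               ┃Critical│Pen
                               ┃Critical│Ina
                               ┗━━━━━━━━━━━━
                                            
                                            
                                            
                                            
                                            
                                            
                                            


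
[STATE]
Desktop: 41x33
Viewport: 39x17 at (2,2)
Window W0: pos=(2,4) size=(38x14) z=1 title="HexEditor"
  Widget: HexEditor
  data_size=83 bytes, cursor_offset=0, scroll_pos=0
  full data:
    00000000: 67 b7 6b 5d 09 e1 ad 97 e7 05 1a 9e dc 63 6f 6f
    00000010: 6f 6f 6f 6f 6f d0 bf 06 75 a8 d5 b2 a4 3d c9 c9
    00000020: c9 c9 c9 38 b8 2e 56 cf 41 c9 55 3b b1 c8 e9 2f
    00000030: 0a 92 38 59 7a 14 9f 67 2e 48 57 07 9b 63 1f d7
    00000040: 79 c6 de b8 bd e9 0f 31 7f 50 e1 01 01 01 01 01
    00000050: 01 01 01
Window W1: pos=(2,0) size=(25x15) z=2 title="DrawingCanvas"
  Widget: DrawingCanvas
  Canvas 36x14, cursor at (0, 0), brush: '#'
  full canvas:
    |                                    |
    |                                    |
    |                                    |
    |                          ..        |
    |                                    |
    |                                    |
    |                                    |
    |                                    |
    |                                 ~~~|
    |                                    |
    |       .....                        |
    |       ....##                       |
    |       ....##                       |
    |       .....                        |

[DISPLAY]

┠───────────────────────┨              
┃+                      ┃              
┃                       ┃━━━━━━━━━━━━┓ 
┃                       ┃            ┃ 
┃                       ┃────────────┨ 
┃                       ┃ e1 ad 97  e┃ 
┃                       ┃ d0 bf 06  7┃ 
┃                       ┃ 2e 56 cf  4┃ 
┃                       ┃ 14 9f 67  2┃ 
┃                       ┃ e9 0f 31  7┃ 
┃                       ┃            ┃ 
┃       .....           ┃            ┃ 
┗━━━━━━━━━━━━━━━━━━━━━━━┛            ┃ 
┃                                    ┃ 
┃                                    ┃ 
┗━━━━━━━━━━━━━━━━━━━━━━━━━━━━━━━━━━━━┛ 
                                       


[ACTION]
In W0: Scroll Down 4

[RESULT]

┠───────────────────────┨              
┃+                      ┃              
┃                       ┃━━━━━━━━━━━━┓ 
┃                       ┃            ┃ 
┃                       ┃────────────┨ 
┃                       ┃ e9 0f 31  7┃ 
┃                       ┃            ┃ 
┃                       ┃            ┃ 
┃                       ┃            ┃ 
┃                       ┃            ┃ 
┃                       ┃            ┃ 
┃       .....           ┃            ┃ 
┗━━━━━━━━━━━━━━━━━━━━━━━┛            ┃ 
┃                                    ┃ 
┃                                    ┃ 
┗━━━━━━━━━━━━━━━━━━━━━━━━━━━━━━━━━━━━┛ 
                                       


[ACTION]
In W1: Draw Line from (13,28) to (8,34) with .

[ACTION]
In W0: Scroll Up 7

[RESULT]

┠───────────────────────┨              
┃+                      ┃              
┃                       ┃━━━━━━━━━━━━┓ 
┃                       ┃            ┃ 
┃                       ┃────────────┨ 
┃                       ┃ e1 ad 97  e┃ 
┃                       ┃ d0 bf 06  7┃ 
┃                       ┃ 2e 56 cf  4┃ 
┃                       ┃ 14 9f 67  2┃ 
┃                       ┃ e9 0f 31  7┃ 
┃                       ┃            ┃ 
┃       .....           ┃            ┃ 
┗━━━━━━━━━━━━━━━━━━━━━━━┛            ┃ 
┃                                    ┃ 
┃                                    ┃ 
┗━━━━━━━━━━━━━━━━━━━━━━━━━━━━━━━━━━━━┛ 
                                       


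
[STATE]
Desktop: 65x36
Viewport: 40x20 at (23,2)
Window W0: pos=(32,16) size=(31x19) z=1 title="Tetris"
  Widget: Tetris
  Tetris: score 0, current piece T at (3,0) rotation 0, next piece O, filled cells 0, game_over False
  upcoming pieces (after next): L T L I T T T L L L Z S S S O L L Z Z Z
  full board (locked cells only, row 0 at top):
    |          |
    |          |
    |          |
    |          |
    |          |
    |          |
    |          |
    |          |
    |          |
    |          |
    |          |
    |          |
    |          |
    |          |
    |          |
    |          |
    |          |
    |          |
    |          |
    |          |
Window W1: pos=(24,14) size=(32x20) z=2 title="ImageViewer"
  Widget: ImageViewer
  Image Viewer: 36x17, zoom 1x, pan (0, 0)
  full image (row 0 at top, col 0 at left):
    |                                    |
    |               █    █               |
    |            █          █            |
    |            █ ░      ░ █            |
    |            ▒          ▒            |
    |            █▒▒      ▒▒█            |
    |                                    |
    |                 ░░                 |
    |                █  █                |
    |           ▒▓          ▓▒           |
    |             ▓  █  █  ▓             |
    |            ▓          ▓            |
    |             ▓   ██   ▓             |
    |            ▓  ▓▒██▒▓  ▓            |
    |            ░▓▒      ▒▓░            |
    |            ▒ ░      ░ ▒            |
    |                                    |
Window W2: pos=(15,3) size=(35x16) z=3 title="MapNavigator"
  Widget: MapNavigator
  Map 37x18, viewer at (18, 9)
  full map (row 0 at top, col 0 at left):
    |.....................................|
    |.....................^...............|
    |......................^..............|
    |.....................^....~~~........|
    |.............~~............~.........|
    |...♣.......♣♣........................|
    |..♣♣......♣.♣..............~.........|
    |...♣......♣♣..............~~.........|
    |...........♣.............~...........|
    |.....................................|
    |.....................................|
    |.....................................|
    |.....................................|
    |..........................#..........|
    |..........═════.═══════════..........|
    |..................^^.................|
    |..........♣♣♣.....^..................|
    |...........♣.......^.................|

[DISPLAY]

                                        
━━━━━━━━━━━━━━━━━━━━━━━━━━┓             
igator                    ┃             
──────────────────────────┨             
............^....~~~......┃             
....~~............~.......┃             
..♣♣......................┃             
.♣.♣..............~.......┃             
.♣♣..............~~.......┃             
..♣.............~.........┃             
.........@................┃             
..........................┃             
..........................┃━━━━━┓       
..........................┃     ┃       
.................#........┃─────┨━━━━━━┓
.═════.═══════════........┃     ┃      ┃
━━━━━━━━━━━━━━━━━━━━━━━━━━┛     ┃──────┨
 ┃            █          █      ┃      ┃
 ┃            █ ░      ░ █      ┃      ┃
 ┃            ▒          ▒      ┃      ┃


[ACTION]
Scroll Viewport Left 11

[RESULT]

                                        
   ┏━━━━━━━━━━━━━━━━━━━━━━━━━━━━━━━━━┓  
   ┃ MapNavigator                    ┃  
   ┠─────────────────────────────────┨  
   ┃...................^....~~~......┃  
   ┃...........~~............~.......┃  
   ┃.♣.......♣♣......................┃  
   ┃♣♣......♣.♣..............~.......┃  
   ┃.♣......♣♣..............~~.......┃  
   ┃.........♣.............~.........┃  
   ┃................@................┃  
   ┃.................................┃  
   ┃.................................┃━━
   ┃.................................┃  
   ┃........................#........┃──
   ┃........═════.═══════════........┃  
   ┗━━━━━━━━━━━━━━━━━━━━━━━━━━━━━━━━━┛  
            ┃            █          █   
            ┃            █ ░      ░ █   
            ┃            ▒          ▒   


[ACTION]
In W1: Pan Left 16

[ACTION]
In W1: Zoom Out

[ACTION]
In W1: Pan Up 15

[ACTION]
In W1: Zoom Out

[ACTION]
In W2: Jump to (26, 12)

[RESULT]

                                        
   ┏━━━━━━━━━━━━━━━━━━━━━━━━━━━━━━━━━┓  
   ┃ MapNavigator                    ┃  
   ┠─────────────────────────────────┨  
   ┃♣.♣..............~.........      ┃  
   ┃♣♣..............~~.........      ┃  
   ┃.♣.............~...........      ┃  
   ┃...........................      ┃  
   ┃...........................      ┃  
   ┃...........................      ┃  
   ┃................@..........      ┃  
   ┃................#..........      ┃  
   ┃═════.═══════════..........      ┃━━
   ┃........^^.................      ┃  
   ┃♣♣♣.....^..................      ┃──
   ┃.♣.......^.................      ┃  
   ┗━━━━━━━━━━━━━━━━━━━━━━━━━━━━━━━━━┛  
            ┃            █          █   
            ┃            █ ░      ░ █   
            ┃            ▒          ▒   


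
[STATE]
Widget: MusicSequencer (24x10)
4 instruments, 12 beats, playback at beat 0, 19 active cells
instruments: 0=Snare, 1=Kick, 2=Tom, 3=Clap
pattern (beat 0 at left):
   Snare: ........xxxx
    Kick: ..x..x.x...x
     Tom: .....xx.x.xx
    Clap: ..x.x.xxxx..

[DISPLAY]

      ▼12345678901      
 Snare········████      
  Kick··█··█·█···█      
   Tom·····██·█·██      
  Clap··█·█·████··      
                        
                        
                        
                        
                        


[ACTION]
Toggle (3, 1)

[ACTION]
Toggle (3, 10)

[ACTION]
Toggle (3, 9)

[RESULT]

      ▼12345678901      
 Snare········████      
  Kick··█··█·█···█      
   Tom·····██·█·██      
  Clap·██·█·███·█·      
                        
                        
                        
                        
                        


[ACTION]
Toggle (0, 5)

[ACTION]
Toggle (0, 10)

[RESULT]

      ▼12345678901      
 Snare·····█··██·█      
  Kick··█··█·█···█      
   Tom·····██·█·██      
  Clap·██·█·███·█·      
                        
                        
                        
                        
                        


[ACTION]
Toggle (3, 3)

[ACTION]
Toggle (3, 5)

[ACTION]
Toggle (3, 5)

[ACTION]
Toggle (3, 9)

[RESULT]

      ▼12345678901      
 Snare·····█··██·█      
  Kick··█··█·█···█      
   Tom·····██·█·██      
  Clap·████·█████·      
                        
                        
                        
                        
                        


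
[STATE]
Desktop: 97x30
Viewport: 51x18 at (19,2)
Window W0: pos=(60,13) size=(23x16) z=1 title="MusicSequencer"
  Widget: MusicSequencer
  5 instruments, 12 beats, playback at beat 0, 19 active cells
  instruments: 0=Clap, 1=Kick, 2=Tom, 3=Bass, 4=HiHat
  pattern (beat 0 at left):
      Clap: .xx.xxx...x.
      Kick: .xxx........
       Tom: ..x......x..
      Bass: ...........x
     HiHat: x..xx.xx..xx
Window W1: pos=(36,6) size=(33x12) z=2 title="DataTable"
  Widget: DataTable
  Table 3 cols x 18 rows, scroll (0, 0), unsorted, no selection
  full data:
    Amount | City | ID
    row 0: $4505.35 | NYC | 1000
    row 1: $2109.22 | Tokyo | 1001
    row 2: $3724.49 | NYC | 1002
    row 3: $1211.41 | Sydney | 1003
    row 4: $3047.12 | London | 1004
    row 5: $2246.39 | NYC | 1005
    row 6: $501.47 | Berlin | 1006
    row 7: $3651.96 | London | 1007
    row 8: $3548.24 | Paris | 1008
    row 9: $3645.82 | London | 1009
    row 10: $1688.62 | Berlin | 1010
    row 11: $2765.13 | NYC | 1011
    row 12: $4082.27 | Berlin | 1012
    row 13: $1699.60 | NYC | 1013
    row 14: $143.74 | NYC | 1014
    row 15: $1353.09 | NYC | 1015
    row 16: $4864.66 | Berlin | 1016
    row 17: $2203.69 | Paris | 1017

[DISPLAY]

                                                   
                                                   
                                                   
                                                   
                 ┏━━━━━━━━━━━━━━━━━━━━━━━━━━━━━━━┓ 
                 ┃ DataTable                     ┃ 
                 ┠───────────────────────────────┨ 
                 ┃Amount  │City  │ID             ┃ 
                 ┃────────┼──────┼────           ┃ 
                 ┃$4505.35│NYC   │1000           ┃ 
                 ┃$2109.22│Tokyo │1001           ┃ 
                 ┃$3724.49│NYC   │1002           ┃━
                 ┃$1211.41│Sydney│1003           ┃q
                 ┃$3047.12│London│1004           ┃─
                 ┃$2246.39│NYC   │1005           ┃2
                 ┗━━━━━━━━━━━━━━━━━━━━━━━━━━━━━━━┛█
                                         ┃  Kick·██
                                         ┃   Tom··█


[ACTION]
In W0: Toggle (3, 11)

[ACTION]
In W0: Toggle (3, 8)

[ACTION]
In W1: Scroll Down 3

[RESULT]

                                                   
                                                   
                                                   
                                                   
                 ┏━━━━━━━━━━━━━━━━━━━━━━━━━━━━━━━┓ 
                 ┃ DataTable                     ┃ 
                 ┠───────────────────────────────┨ 
                 ┃Amount  │City  │ID             ┃ 
                 ┃────────┼──────┼────           ┃ 
                 ┃$1211.41│Sydney│1003           ┃ 
                 ┃$3047.12│London│1004           ┃ 
                 ┃$2246.39│NYC   │1005           ┃━
                 ┃$501.47 │Berlin│1006           ┃q
                 ┃$3651.96│London│1007           ┃─
                 ┃$3548.24│Paris │1008           ┃2
                 ┗━━━━━━━━━━━━━━━━━━━━━━━━━━━━━━━┛█
                                         ┃  Kick·██
                                         ┃   Tom··█


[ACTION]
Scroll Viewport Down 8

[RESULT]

                 ┃────────┼──────┼────           ┃ 
                 ┃$1211.41│Sydney│1003           ┃ 
                 ┃$3047.12│London│1004           ┃ 
                 ┃$2246.39│NYC   │1005           ┃━
                 ┃$501.47 │Berlin│1006           ┃q
                 ┃$3651.96│London│1007           ┃─
                 ┃$3548.24│Paris │1008           ┃2
                 ┗━━━━━━━━━━━━━━━━━━━━━━━━━━━━━━━┛█
                                         ┃  Kick·██
                                         ┃   Tom··█
                                         ┃  Bass···
                                         ┃ HiHat█··
                                         ┃         
                                         ┃         
                                         ┃         
                                         ┃         
                                         ┃         
                                         ┃         


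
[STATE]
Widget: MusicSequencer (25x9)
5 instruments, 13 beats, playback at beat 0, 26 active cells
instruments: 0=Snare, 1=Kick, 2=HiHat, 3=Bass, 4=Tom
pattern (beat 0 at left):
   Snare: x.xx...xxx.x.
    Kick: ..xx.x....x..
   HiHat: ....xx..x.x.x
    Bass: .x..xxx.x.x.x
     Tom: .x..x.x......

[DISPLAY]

      ▼123456789012      
 Snare█·██···███·█·      
  Kick··██·█····█··      
 HiHat····██··█·█·█      
  Bass·█··███·█·█·█      
   Tom·█··█·█······      
                         
                         
                         


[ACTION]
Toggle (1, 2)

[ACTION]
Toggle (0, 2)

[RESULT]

      ▼123456789012      
 Snare█··█···███·█·      
  Kick···█·█····█··      
 HiHat····██··█·█·█      
  Bass·█··███·█·█·█      
   Tom·█··█·█······      
                         
                         
                         


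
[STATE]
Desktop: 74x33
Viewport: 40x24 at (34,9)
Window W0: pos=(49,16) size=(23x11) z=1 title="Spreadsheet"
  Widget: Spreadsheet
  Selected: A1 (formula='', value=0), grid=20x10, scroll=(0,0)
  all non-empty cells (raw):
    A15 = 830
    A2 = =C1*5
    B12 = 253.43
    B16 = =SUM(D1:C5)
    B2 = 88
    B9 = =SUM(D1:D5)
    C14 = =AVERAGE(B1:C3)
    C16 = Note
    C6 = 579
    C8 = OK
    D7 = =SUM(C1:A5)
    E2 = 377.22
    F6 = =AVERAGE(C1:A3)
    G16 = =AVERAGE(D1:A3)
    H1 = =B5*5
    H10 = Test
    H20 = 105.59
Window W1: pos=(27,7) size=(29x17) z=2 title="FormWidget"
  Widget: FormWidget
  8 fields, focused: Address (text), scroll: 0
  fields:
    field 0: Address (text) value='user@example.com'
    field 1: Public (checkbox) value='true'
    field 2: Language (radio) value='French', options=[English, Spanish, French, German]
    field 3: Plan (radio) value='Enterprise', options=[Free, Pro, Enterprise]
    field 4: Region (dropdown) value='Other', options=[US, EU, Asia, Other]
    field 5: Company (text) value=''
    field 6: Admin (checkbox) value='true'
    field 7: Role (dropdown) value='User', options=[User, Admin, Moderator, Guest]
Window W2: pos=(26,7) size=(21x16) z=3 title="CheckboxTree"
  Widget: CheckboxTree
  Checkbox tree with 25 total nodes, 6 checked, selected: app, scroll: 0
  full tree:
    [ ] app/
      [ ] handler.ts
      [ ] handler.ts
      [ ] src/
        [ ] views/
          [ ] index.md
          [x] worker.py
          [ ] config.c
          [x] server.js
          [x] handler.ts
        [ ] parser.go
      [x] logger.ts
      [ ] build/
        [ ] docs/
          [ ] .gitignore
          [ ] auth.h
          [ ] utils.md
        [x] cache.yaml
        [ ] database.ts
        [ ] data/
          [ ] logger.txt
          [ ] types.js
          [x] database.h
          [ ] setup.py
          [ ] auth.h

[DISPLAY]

────────────┨────────┨                  
p/          ┃@exampl]┃                  
handler.ts  ┃        ┃                  
handler.ts  ┃nglish  ┃                  
src/        ┃ree  ( )┃                  
] views/    ┃r     ▼]┃                  
[ ] index.md┃       ]┃                  
[x] worker.p┃        ┃━━━━━━━━━━━━━━━┓  
[ ] config.c┃      ▼]┃dsheet         ┃  
[x] server.j┃        ┃───────────────┨  
[x] handler.┃        ┃               ┃  
] parser.go ┃        ┃ A       B     ┃  
logger.ts   ┃        ┃---------------┃  
━━━━━━━━━━━━┛        ┃   [0]       0 ┃  
━━━━━━━━━━━━━━━━━━━━━┛     0      88 ┃  
               ┃  3        0       0 ┃  
               ┃  4        0       0 ┃  
               ┗━━━━━━━━━━━━━━━━━━━━━┛  
                                        
                                        
                                        
                                        
                                        
                                        


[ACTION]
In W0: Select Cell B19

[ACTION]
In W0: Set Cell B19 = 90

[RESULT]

────────────┨────────┨                  
p/          ┃@exampl]┃                  
handler.ts  ┃        ┃                  
handler.ts  ┃nglish  ┃                  
src/        ┃ree  ( )┃                  
] views/    ┃r     ▼]┃                  
[ ] index.md┃       ]┃                  
[x] worker.p┃        ┃━━━━━━━━━━━━━━━┓  
[ ] config.c┃      ▼]┃dsheet         ┃  
[x] server.j┃        ┃───────────────┨  
[x] handler.┃        ┃0              ┃  
] parser.go ┃        ┃ A       B     ┃  
logger.ts   ┃        ┃---------------┃  
━━━━━━━━━━━━┛        ┃     0       0 ┃  
━━━━━━━━━━━━━━━━━━━━━┛     0      88 ┃  
               ┃  3        0       0 ┃  
               ┃  4        0       0 ┃  
               ┗━━━━━━━━━━━━━━━━━━━━━┛  
                                        
                                        
                                        
                                        
                                        
                                        


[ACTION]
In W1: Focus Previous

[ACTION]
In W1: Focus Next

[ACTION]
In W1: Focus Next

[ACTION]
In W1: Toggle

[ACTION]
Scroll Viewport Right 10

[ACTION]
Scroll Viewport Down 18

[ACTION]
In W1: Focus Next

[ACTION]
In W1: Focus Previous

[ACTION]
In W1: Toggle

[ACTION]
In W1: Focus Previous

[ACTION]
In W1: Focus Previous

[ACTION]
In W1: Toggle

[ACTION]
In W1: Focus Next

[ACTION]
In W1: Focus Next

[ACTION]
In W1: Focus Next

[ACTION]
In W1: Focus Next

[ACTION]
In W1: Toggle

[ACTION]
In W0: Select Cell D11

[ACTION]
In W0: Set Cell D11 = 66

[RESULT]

────────────┨────────┨                  
p/          ┃@exampl]┃                  
handler.ts  ┃        ┃                  
handler.ts  ┃nglish  ┃                  
src/        ┃ree  ( )┃                  
] views/    ┃r     ▼]┃                  
[ ] index.md┃       ]┃                  
[x] worker.p┃        ┃━━━━━━━━━━━━━━━┓  
[ ] config.c┃      ▼]┃dsheet         ┃  
[x] server.j┃        ┃───────────────┨  
[x] handler.┃        ┃6              ┃  
] parser.go ┃        ┃ A       B     ┃  
logger.ts   ┃        ┃---------------┃  
━━━━━━━━━━━━┛        ┃     0       0 ┃  
━━━━━━━━━━━━━━━━━━━━━┛     0      88 ┃  
               ┃  3        0       0 ┃  
               ┃  4        0       0 ┃  
               ┗━━━━━━━━━━━━━━━━━━━━━┛  
                                        
                                        
                                        
                                        
                                        
                                        


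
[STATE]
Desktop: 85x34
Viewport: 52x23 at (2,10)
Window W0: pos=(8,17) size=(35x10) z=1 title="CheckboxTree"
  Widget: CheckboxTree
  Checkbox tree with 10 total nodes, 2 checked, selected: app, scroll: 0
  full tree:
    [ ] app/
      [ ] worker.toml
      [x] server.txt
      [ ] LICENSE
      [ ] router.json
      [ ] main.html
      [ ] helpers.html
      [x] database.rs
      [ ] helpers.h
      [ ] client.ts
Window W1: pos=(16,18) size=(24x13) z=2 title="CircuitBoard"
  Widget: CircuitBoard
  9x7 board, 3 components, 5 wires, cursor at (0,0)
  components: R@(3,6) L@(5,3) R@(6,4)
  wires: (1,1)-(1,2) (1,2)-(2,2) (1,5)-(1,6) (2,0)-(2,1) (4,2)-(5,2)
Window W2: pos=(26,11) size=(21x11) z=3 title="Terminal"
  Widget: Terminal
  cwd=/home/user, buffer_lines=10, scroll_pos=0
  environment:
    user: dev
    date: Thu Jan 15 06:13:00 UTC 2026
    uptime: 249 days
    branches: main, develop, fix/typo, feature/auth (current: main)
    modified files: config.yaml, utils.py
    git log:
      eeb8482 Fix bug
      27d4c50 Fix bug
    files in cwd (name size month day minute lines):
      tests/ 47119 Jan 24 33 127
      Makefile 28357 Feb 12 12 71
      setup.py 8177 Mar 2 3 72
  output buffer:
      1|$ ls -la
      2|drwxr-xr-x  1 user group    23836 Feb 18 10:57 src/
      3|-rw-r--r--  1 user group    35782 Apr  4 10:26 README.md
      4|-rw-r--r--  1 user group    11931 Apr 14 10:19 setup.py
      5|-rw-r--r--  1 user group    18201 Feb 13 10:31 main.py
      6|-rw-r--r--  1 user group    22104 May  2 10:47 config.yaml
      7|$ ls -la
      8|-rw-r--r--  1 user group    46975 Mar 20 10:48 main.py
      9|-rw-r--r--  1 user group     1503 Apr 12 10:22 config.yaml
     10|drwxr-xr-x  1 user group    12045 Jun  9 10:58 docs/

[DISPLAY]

                                                    
                        ┏━━━━━━━━━━━━━━━━━━━┓       
                        ┃ Terminal          ┃       
                        ┠───────────────────┨       
                        ┃$ ls -la           ┃       
                        ┃drwxr-xr-x  1 user ┃       
                        ┃-rw-r--r--  1 user ┃       
      ┏━━━━━━━━━━━━━━━━━┃-rw-r--r--  1 user ┃       
      ┃ Checkb┏━━━━━━━━━┃-rw-r--r--  1 user ┃       
      ┠───────┃ CircuitB┃-rw-r--r--  1 user ┃       
      ┃>[-] ap┠─────────┃$ ls -la           ┃       
      ┃   [ ] ┃   0 1 2 ┗━━━━━━━━━━━━━━━━━━━┛       
      ┃   [x] ┃0  [.]                ┃  ┃           
      ┃   [ ] ┃                      ┃  ┃           
      ┃   [ ] ┃1       · ─ ·         ┃  ┃           
      ┃   [ ] ┃            │         ┃  ┃           
      ┗━━━━━━━┃2   · ─ ·   ·         ┃━━┛           
              ┃                      ┃              
              ┃3                     ┃              
              ┃                      ┃              
              ┗━━━━━━━━━━━━━━━━━━━━━━┛              
                                                    
                                                    


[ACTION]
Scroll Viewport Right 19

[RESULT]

                                                    
     ┏━━━━━━━━━━━━━━━━━━━┓                          
     ┃ Terminal          ┃                          
     ┠───────────────────┨                          
     ┃$ ls -la           ┃                          
     ┃drwxr-xr-x  1 user ┃                          
     ┃-rw-r--r--  1 user ┃                          
━━━━━┃-rw-r--r--  1 user ┃                          
━━━━━┃-rw-r--r--  1 user ┃                          
cuitB┃-rw-r--r--  1 user ┃                          
─────┃$ ls -la           ┃                          
 1 2 ┗━━━━━━━━━━━━━━━━━━━┛                          
.]                ┃  ┃                              
                  ┃  ┃                              
    · ─ ·         ┃  ┃                              
        │         ┃  ┃                              
· ─ ·   ·         ┃━━┛                              
                  ┃                                 
                  ┃                                 
                  ┃                                 
━━━━━━━━━━━━━━━━━━┛                                 
                                                    
                                                    


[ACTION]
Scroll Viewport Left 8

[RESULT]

                                                    
             ┏━━━━━━━━━━━━━━━━━━━┓                  
             ┃ Terminal          ┃                  
             ┠───────────────────┨                  
             ┃$ ls -la           ┃                  
             ┃drwxr-xr-x  1 user ┃                  
             ┃-rw-r--r--  1 user ┃                  
━━━━━━━━━━━━━┃-rw-r--r--  1 user ┃                  
ckb┏━━━━━━━━━┃-rw-r--r--  1 user ┃                  
───┃ CircuitB┃-rw-r--r--  1 user ┃                  
 ap┠─────────┃$ ls -la           ┃                  
 ] ┃   0 1 2 ┗━━━━━━━━━━━━━━━━━━━┛                  
x] ┃0  [.]                ┃  ┃                      
 ] ┃                      ┃  ┃                      
 ] ┃1       · ─ ·         ┃  ┃                      
 ] ┃            │         ┃  ┃                      
━━━┃2   · ─ ·   ·         ┃━━┛                      
   ┃                      ┃                         
   ┃3                     ┃                         
   ┃                      ┃                         
   ┗━━━━━━━━━━━━━━━━━━━━━━┛                         
                                                    
                                                    


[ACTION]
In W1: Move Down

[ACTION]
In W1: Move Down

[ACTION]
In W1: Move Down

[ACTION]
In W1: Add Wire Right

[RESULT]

                                                    
             ┏━━━━━━━━━━━━━━━━━━━┓                  
             ┃ Terminal          ┃                  
             ┠───────────────────┨                  
             ┃$ ls -la           ┃                  
             ┃drwxr-xr-x  1 user ┃                  
             ┃-rw-r--r--  1 user ┃                  
━━━━━━━━━━━━━┃-rw-r--r--  1 user ┃                  
ckb┏━━━━━━━━━┃-rw-r--r--  1 user ┃                  
───┃ CircuitB┃-rw-r--r--  1 user ┃                  
 ap┠─────────┃$ ls -la           ┃                  
 ] ┃   0 1 2 ┗━━━━━━━━━━━━━━━━━━━┛                  
x] ┃0                     ┃  ┃                      
 ] ┃                      ┃  ┃                      
 ] ┃1       · ─ ·         ┃  ┃                      
 ] ┃            │         ┃  ┃                      
━━━┃2   · ─ ·   ·         ┃━━┛                      
   ┃                      ┃                         
   ┃3  [.]─ ·             ┃                         
   ┃                      ┃                         
   ┗━━━━━━━━━━━━━━━━━━━━━━┛                         
                                                    
                                                    
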